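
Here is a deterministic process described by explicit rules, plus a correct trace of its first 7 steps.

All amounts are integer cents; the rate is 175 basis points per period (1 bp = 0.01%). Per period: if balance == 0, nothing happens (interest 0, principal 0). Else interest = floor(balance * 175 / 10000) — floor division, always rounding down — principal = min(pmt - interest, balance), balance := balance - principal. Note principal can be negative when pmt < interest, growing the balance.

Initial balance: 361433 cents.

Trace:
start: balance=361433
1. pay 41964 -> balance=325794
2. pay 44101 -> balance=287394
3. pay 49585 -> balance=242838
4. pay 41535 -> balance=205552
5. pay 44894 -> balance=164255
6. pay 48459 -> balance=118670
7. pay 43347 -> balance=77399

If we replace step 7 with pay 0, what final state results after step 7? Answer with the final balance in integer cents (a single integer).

120746

(re-executing from step 7 with the substitution; state before step 7: balance=118670)
7. pay 0 -> balance=120746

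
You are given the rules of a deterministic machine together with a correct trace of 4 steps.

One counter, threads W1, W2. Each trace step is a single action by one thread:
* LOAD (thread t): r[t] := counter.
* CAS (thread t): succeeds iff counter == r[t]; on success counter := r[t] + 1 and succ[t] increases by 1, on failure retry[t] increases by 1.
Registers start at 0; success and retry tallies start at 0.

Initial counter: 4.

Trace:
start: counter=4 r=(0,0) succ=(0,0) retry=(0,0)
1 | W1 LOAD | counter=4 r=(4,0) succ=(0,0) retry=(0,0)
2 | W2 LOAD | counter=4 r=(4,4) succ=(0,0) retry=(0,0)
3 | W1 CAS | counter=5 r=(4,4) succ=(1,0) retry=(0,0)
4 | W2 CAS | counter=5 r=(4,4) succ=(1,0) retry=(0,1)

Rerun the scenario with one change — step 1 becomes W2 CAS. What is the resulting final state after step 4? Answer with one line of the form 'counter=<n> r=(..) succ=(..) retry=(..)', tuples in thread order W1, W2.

(re-executing from step 1 with the substitution; state before step 1: counter=4 r=(0,0) succ=(0,0) retry=(0,0))
1 | W2 CAS | counter=4 r=(0,0) succ=(0,0) retry=(0,1)
2 | W2 LOAD | counter=4 r=(0,4) succ=(0,0) retry=(0,1)
3 | W1 CAS | counter=4 r=(0,4) succ=(0,0) retry=(1,1)
4 | W2 CAS | counter=5 r=(0,4) succ=(0,1) retry=(1,1)

counter=5 r=(0,4) succ=(0,1) retry=(1,1)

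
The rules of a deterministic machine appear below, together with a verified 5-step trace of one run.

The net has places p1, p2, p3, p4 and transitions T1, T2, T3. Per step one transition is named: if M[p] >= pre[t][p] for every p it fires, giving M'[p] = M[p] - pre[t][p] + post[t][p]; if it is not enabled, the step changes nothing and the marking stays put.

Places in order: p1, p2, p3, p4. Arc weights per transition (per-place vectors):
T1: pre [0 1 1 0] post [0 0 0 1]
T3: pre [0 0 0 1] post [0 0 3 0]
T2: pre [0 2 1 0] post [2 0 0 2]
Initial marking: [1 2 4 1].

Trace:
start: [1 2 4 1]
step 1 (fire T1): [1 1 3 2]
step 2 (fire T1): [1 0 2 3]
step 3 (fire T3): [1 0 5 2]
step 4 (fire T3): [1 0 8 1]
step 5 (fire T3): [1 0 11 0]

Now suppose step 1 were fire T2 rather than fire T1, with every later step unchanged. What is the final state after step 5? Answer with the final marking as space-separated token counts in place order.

3 0 12 0

(re-executing from step 1 with the substitution; state before step 1: [1 2 4 1])
step 1 (fire T2): [3 0 3 3]
step 2 (fire T1): [3 0 3 3]
step 3 (fire T3): [3 0 6 2]
step 4 (fire T3): [3 0 9 1]
step 5 (fire T3): [3 0 12 0]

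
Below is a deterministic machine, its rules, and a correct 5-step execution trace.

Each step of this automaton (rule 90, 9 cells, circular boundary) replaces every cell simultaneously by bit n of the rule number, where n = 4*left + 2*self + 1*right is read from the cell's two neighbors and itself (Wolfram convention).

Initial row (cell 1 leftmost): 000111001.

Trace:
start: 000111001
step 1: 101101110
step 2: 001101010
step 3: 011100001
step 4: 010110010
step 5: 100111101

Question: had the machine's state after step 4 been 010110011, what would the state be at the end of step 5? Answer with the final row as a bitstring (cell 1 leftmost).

000111111

state after step 4 := 010110011
step 5: 000111111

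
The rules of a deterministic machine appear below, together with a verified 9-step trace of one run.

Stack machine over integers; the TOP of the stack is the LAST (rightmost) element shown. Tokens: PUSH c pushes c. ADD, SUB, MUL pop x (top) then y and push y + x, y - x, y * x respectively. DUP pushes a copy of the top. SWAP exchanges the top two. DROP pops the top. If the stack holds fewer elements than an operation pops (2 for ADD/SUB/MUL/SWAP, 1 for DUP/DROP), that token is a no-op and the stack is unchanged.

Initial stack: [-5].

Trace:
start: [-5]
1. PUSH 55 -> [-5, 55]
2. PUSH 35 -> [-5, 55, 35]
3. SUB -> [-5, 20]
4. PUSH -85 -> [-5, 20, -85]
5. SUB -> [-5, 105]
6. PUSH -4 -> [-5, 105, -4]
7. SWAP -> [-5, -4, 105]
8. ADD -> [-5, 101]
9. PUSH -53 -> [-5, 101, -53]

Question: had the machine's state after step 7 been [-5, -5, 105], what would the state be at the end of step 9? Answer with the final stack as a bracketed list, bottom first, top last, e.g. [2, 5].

[-5, 100, -53]

state after step 7 := [-5, -5, 105]
8. ADD -> [-5, 100]
9. PUSH -53 -> [-5, 100, -53]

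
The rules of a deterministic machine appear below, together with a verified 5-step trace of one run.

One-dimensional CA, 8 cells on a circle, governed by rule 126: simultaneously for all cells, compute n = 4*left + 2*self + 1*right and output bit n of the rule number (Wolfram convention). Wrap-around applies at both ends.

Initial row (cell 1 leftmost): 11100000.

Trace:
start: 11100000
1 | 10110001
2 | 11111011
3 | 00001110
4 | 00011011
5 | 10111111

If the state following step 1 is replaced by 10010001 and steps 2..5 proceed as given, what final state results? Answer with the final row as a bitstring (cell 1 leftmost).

state after step 1 := 10010001
2 | 11111011
3 | 00001110
4 | 00011011
5 | 10111111

10111111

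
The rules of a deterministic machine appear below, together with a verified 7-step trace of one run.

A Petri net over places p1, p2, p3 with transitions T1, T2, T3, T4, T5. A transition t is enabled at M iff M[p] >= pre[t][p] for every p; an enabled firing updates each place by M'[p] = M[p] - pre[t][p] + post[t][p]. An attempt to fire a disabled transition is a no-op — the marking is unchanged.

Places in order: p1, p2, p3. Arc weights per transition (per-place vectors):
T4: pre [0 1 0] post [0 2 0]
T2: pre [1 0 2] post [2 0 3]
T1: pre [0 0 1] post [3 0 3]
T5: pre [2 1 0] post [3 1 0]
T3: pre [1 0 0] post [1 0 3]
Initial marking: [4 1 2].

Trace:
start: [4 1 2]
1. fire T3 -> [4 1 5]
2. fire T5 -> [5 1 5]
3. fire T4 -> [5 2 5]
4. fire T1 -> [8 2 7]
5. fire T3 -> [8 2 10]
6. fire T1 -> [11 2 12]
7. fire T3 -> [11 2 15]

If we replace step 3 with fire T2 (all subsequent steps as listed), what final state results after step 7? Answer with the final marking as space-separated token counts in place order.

12 1 16

(re-executing from step 3 with the substitution; state before step 3: [5 1 5])
3. fire T2 -> [6 1 6]
4. fire T1 -> [9 1 8]
5. fire T3 -> [9 1 11]
6. fire T1 -> [12 1 13]
7. fire T3 -> [12 1 16]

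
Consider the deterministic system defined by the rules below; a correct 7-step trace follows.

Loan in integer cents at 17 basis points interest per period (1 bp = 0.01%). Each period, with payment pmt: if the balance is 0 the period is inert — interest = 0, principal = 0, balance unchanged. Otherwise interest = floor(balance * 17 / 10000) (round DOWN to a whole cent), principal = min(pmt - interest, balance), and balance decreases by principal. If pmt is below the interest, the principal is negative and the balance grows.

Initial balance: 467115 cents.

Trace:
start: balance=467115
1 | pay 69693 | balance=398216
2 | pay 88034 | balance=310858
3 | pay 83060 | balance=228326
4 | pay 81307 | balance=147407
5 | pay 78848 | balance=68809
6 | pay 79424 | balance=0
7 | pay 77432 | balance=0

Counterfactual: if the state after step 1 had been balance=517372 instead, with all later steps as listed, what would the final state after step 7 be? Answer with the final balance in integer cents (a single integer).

32428

state after step 1 := balance=517372
2 | pay 88034 | balance=430217
3 | pay 83060 | balance=347888
4 | pay 81307 | balance=267172
5 | pay 78848 | balance=188778
6 | pay 79424 | balance=109674
7 | pay 77432 | balance=32428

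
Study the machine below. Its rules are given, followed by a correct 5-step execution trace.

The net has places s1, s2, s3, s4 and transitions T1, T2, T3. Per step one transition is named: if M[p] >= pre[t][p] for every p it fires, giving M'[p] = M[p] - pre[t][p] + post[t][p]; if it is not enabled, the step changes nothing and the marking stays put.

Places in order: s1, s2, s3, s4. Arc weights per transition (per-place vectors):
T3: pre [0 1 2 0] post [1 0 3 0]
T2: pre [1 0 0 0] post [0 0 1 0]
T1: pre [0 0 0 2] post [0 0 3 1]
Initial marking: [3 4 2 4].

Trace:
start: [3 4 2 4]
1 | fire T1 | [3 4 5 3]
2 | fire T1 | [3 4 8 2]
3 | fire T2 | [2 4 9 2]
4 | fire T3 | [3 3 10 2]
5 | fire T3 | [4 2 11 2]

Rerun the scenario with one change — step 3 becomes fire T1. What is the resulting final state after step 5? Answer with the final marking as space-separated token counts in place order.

(re-executing from step 3 with the substitution; state before step 3: [3 4 8 2])
3 | fire T1 | [3 4 11 1]
4 | fire T3 | [4 3 12 1]
5 | fire T3 | [5 2 13 1]

5 2 13 1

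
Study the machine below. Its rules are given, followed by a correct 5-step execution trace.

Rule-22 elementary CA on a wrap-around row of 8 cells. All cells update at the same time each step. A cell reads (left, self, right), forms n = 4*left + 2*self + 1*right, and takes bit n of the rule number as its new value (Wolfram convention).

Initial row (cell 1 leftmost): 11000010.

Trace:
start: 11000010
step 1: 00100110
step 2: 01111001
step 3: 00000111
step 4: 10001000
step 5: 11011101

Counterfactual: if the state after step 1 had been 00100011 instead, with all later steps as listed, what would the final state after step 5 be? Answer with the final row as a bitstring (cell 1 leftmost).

11011101

state after step 1 := 00100011
step 2: 11110100
step 3: 00000111
step 4: 10001000
step 5: 11011101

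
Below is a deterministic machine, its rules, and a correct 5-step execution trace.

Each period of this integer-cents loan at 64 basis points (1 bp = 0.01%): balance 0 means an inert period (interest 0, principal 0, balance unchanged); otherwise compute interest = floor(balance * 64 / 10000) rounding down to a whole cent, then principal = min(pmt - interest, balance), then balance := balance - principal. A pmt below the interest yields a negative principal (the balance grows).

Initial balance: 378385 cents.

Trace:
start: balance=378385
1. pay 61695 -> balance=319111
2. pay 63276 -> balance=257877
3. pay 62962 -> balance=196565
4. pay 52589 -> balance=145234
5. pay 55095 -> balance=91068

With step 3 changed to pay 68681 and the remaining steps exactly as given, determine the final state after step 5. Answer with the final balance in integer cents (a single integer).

(re-executing from step 3 with the substitution; state before step 3: balance=257877)
3. pay 68681 -> balance=190846
4. pay 52589 -> balance=139478
5. pay 55095 -> balance=85275

85275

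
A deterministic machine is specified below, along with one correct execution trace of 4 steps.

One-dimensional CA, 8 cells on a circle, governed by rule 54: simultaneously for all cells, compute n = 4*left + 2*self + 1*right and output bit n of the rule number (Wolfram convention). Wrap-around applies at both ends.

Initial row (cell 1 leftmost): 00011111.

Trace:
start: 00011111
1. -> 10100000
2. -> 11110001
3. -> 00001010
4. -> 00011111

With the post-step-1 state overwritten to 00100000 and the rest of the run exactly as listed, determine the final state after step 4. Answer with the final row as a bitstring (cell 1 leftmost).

11011101

state after step 1 := 00100000
2. -> 01110000
3. -> 10001000
4. -> 11011101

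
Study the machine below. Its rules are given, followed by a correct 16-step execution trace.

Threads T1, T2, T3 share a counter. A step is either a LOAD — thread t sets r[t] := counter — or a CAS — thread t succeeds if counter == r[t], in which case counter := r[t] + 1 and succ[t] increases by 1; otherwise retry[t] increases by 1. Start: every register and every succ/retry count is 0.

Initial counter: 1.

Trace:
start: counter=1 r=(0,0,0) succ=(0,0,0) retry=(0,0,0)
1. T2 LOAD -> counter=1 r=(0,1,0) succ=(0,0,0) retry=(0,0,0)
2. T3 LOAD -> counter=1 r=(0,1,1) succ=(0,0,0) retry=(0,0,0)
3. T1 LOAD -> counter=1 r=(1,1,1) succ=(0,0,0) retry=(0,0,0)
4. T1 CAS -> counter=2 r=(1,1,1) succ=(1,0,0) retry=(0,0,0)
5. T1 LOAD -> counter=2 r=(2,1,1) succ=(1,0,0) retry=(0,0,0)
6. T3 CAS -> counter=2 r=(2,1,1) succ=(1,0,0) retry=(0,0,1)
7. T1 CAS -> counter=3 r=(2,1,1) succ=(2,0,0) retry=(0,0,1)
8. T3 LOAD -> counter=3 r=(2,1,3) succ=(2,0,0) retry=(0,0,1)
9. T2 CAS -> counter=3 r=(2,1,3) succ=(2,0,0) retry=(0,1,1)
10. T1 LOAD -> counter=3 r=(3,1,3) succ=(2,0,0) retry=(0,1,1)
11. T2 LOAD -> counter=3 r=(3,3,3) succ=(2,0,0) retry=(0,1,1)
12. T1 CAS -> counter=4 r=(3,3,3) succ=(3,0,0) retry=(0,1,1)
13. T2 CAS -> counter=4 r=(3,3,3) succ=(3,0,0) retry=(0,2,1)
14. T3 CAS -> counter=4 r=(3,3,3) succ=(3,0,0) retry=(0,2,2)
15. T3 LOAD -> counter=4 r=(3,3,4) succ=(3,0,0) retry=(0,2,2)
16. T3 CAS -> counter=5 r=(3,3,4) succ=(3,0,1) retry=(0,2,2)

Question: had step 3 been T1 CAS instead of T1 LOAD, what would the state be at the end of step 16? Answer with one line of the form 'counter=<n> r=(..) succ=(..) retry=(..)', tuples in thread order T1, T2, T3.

(re-executing from step 3 with the substitution; state before step 3: counter=1 r=(0,1,1) succ=(0,0,0) retry=(0,0,0))
3. T1 CAS -> counter=1 r=(0,1,1) succ=(0,0,0) retry=(1,0,0)
4. T1 CAS -> counter=1 r=(0,1,1) succ=(0,0,0) retry=(2,0,0)
5. T1 LOAD -> counter=1 r=(1,1,1) succ=(0,0,0) retry=(2,0,0)
6. T3 CAS -> counter=2 r=(1,1,1) succ=(0,0,1) retry=(2,0,0)
7. T1 CAS -> counter=2 r=(1,1,1) succ=(0,0,1) retry=(3,0,0)
8. T3 LOAD -> counter=2 r=(1,1,2) succ=(0,0,1) retry=(3,0,0)
9. T2 CAS -> counter=2 r=(1,1,2) succ=(0,0,1) retry=(3,1,0)
10. T1 LOAD -> counter=2 r=(2,1,2) succ=(0,0,1) retry=(3,1,0)
11. T2 LOAD -> counter=2 r=(2,2,2) succ=(0,0,1) retry=(3,1,0)
12. T1 CAS -> counter=3 r=(2,2,2) succ=(1,0,1) retry=(3,1,0)
13. T2 CAS -> counter=3 r=(2,2,2) succ=(1,0,1) retry=(3,2,0)
14. T3 CAS -> counter=3 r=(2,2,2) succ=(1,0,1) retry=(3,2,1)
15. T3 LOAD -> counter=3 r=(2,2,3) succ=(1,0,1) retry=(3,2,1)
16. T3 CAS -> counter=4 r=(2,2,3) succ=(1,0,2) retry=(3,2,1)

counter=4 r=(2,2,3) succ=(1,0,2) retry=(3,2,1)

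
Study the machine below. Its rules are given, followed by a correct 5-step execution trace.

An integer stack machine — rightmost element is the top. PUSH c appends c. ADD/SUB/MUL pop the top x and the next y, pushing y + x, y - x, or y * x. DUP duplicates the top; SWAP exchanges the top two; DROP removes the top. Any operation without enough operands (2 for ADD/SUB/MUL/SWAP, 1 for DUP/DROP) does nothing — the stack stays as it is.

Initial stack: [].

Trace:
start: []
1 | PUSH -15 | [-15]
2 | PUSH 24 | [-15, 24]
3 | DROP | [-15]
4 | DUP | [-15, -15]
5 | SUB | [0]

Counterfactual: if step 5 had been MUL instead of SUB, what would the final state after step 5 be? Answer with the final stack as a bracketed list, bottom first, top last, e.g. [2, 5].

(re-executing from step 5 with the substitution; state before step 5: [-15, -15])
5 | MUL | [225]

[225]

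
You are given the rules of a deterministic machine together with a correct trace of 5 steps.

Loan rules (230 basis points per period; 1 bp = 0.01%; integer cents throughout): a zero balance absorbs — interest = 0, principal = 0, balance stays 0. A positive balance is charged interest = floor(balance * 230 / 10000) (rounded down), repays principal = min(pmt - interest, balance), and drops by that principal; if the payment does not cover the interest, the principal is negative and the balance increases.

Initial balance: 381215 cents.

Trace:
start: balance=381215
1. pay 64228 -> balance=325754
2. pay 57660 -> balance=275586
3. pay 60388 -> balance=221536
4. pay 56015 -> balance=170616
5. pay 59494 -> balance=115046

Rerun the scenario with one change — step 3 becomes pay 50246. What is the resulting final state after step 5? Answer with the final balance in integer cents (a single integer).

(re-executing from step 3 with the substitution; state before step 3: balance=275586)
3. pay 50246 -> balance=231678
4. pay 56015 -> balance=180991
5. pay 59494 -> balance=125659

125659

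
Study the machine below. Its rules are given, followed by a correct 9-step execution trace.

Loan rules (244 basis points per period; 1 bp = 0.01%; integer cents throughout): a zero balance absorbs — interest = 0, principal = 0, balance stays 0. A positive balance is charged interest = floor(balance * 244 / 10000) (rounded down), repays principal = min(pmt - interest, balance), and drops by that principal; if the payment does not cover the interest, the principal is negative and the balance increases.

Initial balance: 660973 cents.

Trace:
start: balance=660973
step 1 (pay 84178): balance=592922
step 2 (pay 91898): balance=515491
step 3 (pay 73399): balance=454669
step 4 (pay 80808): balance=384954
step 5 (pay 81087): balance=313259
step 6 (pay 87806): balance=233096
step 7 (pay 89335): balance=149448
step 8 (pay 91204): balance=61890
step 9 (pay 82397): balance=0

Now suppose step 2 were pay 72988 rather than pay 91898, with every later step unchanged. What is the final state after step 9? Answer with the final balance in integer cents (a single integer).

3391

(re-executing from step 2 with the substitution; state before step 2: balance=592922)
step 2 (pay 72988): balance=534401
step 3 (pay 73399): balance=474041
step 4 (pay 80808): balance=404799
step 5 (pay 81087): balance=333589
step 6 (pay 87806): balance=253922
step 7 (pay 89335): balance=170782
step 8 (pay 91204): balance=83745
step 9 (pay 82397): balance=3391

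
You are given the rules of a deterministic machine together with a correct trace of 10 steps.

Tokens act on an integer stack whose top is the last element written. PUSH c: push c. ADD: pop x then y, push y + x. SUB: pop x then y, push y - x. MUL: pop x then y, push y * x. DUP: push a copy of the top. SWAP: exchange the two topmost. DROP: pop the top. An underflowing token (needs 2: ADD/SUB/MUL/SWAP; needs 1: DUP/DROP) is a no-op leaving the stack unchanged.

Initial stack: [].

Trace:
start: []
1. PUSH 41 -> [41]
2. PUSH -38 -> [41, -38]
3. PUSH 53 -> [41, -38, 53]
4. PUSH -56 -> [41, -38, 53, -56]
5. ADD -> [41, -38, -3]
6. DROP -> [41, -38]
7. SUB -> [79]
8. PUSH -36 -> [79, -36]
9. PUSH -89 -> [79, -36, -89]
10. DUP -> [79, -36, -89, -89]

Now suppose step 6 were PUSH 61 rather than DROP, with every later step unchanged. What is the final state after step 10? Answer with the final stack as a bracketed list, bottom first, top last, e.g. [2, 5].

[41, -38, -64, -36, -89, -89]

(re-executing from step 6 with the substitution; state before step 6: [41, -38, -3])
6. PUSH 61 -> [41, -38, -3, 61]
7. SUB -> [41, -38, -64]
8. PUSH -36 -> [41, -38, -64, -36]
9. PUSH -89 -> [41, -38, -64, -36, -89]
10. DUP -> [41, -38, -64, -36, -89, -89]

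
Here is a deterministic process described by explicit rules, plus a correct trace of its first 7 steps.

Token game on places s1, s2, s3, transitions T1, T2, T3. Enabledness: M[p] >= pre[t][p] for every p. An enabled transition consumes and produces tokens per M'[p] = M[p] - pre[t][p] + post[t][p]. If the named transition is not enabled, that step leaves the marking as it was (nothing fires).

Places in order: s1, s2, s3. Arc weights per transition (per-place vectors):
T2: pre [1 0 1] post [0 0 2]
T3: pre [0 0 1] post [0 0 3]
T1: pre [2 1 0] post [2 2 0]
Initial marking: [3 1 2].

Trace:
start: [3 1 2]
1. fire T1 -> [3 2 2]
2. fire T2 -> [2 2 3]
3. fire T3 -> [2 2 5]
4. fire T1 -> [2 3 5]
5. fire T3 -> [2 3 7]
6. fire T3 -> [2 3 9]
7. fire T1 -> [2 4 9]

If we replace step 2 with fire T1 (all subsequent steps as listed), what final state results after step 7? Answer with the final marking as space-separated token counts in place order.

(re-executing from step 2 with the substitution; state before step 2: [3 2 2])
2. fire T1 -> [3 3 2]
3. fire T3 -> [3 3 4]
4. fire T1 -> [3 4 4]
5. fire T3 -> [3 4 6]
6. fire T3 -> [3 4 8]
7. fire T1 -> [3 5 8]

3 5 8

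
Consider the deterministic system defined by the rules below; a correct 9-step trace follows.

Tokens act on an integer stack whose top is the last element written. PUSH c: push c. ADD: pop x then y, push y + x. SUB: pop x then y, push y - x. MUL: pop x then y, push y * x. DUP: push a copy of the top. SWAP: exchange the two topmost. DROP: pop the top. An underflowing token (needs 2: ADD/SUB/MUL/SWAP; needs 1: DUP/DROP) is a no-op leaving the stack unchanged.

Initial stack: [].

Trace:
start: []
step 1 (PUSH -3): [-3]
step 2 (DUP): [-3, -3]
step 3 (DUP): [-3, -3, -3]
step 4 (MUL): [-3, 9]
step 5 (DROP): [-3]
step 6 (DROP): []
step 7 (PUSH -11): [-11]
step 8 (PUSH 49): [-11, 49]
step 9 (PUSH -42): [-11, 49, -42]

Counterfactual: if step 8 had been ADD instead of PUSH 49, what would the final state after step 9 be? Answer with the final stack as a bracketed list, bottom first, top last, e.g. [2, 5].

[-11, -42]

(re-executing from step 8 with the substitution; state before step 8: [-11])
step 8 (ADD): [-11]
step 9 (PUSH -42): [-11, -42]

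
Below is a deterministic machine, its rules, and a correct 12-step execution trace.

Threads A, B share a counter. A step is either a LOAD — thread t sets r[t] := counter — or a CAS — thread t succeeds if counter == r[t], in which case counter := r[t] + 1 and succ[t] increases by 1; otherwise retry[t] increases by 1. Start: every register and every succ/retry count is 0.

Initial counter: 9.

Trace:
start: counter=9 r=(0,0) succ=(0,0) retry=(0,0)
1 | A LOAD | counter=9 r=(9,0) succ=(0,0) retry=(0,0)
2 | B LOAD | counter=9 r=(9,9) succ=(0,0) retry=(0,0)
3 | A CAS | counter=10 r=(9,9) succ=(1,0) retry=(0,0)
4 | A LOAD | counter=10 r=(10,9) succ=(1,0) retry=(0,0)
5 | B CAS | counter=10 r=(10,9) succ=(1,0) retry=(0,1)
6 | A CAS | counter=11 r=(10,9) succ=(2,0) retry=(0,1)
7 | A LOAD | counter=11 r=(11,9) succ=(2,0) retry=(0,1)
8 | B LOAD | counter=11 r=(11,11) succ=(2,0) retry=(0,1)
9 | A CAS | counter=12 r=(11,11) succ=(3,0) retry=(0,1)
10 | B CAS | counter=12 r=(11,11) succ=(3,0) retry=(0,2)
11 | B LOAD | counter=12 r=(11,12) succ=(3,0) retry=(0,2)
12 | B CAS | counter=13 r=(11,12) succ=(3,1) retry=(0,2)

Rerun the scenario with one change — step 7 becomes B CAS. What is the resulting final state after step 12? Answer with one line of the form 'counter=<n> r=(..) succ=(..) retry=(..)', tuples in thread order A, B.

(re-executing from step 7 with the substitution; state before step 7: counter=11 r=(10,9) succ=(2,0) retry=(0,1))
7 | B CAS | counter=11 r=(10,9) succ=(2,0) retry=(0,2)
8 | B LOAD | counter=11 r=(10,11) succ=(2,0) retry=(0,2)
9 | A CAS | counter=11 r=(10,11) succ=(2,0) retry=(1,2)
10 | B CAS | counter=12 r=(10,11) succ=(2,1) retry=(1,2)
11 | B LOAD | counter=12 r=(10,12) succ=(2,1) retry=(1,2)
12 | B CAS | counter=13 r=(10,12) succ=(2,2) retry=(1,2)

counter=13 r=(10,12) succ=(2,2) retry=(1,2)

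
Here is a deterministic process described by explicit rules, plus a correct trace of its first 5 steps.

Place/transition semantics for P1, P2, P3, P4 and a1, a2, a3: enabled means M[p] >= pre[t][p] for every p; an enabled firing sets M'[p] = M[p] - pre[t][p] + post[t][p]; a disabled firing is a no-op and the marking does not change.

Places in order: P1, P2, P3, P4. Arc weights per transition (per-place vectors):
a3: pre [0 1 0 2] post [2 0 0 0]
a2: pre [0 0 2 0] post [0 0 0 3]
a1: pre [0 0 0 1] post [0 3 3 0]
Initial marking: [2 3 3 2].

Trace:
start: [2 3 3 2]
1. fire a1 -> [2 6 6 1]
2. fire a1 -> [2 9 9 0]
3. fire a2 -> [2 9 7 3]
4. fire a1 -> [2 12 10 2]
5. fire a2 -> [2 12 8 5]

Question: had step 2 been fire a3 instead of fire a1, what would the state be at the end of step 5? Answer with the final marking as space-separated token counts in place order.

(re-executing from step 2 with the substitution; state before step 2: [2 6 6 1])
2. fire a3 -> [2 6 6 1]
3. fire a2 -> [2 6 4 4]
4. fire a1 -> [2 9 7 3]
5. fire a2 -> [2 9 5 6]

2 9 5 6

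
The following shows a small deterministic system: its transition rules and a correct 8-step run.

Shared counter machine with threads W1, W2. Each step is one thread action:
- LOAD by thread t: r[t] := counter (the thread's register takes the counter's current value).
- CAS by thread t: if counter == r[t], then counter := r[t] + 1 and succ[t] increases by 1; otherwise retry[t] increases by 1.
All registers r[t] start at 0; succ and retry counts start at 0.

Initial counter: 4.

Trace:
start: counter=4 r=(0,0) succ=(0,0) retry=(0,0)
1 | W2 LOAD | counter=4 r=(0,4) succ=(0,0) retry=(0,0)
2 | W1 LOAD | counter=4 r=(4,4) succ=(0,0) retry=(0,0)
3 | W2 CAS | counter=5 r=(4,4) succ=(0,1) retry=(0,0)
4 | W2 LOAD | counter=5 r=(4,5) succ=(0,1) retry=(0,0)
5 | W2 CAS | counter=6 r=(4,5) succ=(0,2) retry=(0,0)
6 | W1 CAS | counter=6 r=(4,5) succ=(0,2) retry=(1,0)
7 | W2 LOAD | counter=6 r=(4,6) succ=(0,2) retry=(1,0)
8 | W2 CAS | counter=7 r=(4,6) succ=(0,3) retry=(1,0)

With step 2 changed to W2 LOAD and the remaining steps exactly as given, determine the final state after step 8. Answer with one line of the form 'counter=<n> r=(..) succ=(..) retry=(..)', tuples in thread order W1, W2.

counter=7 r=(0,6) succ=(0,3) retry=(1,0)

(re-executing from step 2 with the substitution; state before step 2: counter=4 r=(0,4) succ=(0,0) retry=(0,0))
2 | W2 LOAD | counter=4 r=(0,4) succ=(0,0) retry=(0,0)
3 | W2 CAS | counter=5 r=(0,4) succ=(0,1) retry=(0,0)
4 | W2 LOAD | counter=5 r=(0,5) succ=(0,1) retry=(0,0)
5 | W2 CAS | counter=6 r=(0,5) succ=(0,2) retry=(0,0)
6 | W1 CAS | counter=6 r=(0,5) succ=(0,2) retry=(1,0)
7 | W2 LOAD | counter=6 r=(0,6) succ=(0,2) retry=(1,0)
8 | W2 CAS | counter=7 r=(0,6) succ=(0,3) retry=(1,0)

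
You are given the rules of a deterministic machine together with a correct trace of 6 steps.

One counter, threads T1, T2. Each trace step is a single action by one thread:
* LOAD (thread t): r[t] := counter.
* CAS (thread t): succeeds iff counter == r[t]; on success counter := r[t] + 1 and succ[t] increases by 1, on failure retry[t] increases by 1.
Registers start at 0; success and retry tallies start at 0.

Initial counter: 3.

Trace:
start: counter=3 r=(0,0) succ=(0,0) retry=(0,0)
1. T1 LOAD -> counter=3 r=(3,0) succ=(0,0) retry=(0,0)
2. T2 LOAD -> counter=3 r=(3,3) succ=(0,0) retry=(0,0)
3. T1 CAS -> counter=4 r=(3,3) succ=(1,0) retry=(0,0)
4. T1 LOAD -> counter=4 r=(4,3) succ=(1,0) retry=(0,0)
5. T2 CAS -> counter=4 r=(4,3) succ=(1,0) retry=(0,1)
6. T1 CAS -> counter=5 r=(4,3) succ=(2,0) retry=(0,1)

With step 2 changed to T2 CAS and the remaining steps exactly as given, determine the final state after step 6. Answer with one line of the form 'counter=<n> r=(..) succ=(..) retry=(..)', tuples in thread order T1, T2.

(re-executing from step 2 with the substitution; state before step 2: counter=3 r=(3,0) succ=(0,0) retry=(0,0))
2. T2 CAS -> counter=3 r=(3,0) succ=(0,0) retry=(0,1)
3. T1 CAS -> counter=4 r=(3,0) succ=(1,0) retry=(0,1)
4. T1 LOAD -> counter=4 r=(4,0) succ=(1,0) retry=(0,1)
5. T2 CAS -> counter=4 r=(4,0) succ=(1,0) retry=(0,2)
6. T1 CAS -> counter=5 r=(4,0) succ=(2,0) retry=(0,2)

counter=5 r=(4,0) succ=(2,0) retry=(0,2)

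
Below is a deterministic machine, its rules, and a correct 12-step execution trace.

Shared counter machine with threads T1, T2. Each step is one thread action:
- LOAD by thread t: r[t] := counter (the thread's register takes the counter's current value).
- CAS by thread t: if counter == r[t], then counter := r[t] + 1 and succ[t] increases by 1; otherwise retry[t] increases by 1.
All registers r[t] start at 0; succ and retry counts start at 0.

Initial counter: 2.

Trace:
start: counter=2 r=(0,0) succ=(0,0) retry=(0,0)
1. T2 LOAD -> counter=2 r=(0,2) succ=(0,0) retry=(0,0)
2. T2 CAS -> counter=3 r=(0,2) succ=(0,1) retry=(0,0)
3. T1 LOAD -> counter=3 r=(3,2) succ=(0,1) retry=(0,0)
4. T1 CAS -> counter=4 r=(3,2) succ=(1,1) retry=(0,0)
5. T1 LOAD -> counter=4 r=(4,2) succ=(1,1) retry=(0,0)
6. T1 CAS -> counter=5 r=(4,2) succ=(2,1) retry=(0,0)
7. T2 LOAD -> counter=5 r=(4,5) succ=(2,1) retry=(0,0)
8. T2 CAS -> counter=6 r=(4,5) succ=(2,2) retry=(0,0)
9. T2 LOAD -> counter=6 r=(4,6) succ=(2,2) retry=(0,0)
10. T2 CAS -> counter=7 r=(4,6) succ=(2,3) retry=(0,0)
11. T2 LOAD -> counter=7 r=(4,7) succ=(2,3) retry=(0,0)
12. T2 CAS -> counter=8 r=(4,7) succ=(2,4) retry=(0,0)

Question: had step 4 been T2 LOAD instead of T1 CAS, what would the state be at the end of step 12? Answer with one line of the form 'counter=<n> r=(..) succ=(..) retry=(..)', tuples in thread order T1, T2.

counter=7 r=(3,6) succ=(1,4) retry=(0,0)

(re-executing from step 4 with the substitution; state before step 4: counter=3 r=(3,2) succ=(0,1) retry=(0,0))
4. T2 LOAD -> counter=3 r=(3,3) succ=(0,1) retry=(0,0)
5. T1 LOAD -> counter=3 r=(3,3) succ=(0,1) retry=(0,0)
6. T1 CAS -> counter=4 r=(3,3) succ=(1,1) retry=(0,0)
7. T2 LOAD -> counter=4 r=(3,4) succ=(1,1) retry=(0,0)
8. T2 CAS -> counter=5 r=(3,4) succ=(1,2) retry=(0,0)
9. T2 LOAD -> counter=5 r=(3,5) succ=(1,2) retry=(0,0)
10. T2 CAS -> counter=6 r=(3,5) succ=(1,3) retry=(0,0)
11. T2 LOAD -> counter=6 r=(3,6) succ=(1,3) retry=(0,0)
12. T2 CAS -> counter=7 r=(3,6) succ=(1,4) retry=(0,0)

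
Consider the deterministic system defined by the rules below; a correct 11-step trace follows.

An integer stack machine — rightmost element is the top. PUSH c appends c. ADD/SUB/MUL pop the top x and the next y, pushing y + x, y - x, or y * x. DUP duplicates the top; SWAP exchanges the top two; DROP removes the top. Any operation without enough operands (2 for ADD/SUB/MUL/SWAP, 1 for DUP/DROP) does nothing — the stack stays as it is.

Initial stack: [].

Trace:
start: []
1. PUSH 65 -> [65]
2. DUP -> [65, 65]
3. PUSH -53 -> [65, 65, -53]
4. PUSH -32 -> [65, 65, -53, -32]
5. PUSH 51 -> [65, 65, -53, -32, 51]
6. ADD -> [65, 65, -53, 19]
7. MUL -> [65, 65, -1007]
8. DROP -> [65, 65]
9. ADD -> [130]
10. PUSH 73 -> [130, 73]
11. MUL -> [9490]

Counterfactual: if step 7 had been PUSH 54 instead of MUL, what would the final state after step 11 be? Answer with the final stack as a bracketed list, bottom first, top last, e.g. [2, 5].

(re-executing from step 7 with the substitution; state before step 7: [65, 65, -53, 19])
7. PUSH 54 -> [65, 65, -53, 19, 54]
8. DROP -> [65, 65, -53, 19]
9. ADD -> [65, 65, -34]
10. PUSH 73 -> [65, 65, -34, 73]
11. MUL -> [65, 65, -2482]

[65, 65, -2482]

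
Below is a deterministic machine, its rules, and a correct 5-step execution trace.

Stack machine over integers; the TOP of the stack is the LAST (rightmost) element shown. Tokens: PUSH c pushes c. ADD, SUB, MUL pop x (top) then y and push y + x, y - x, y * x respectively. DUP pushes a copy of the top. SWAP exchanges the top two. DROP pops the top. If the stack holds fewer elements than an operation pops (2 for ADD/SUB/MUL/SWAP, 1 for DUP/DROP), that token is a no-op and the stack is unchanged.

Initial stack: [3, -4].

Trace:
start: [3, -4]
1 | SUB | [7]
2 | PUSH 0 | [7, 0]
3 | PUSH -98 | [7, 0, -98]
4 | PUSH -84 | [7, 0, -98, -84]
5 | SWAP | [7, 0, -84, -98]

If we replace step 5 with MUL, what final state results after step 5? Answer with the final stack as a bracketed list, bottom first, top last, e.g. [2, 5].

[7, 0, 8232]

(re-executing from step 5 with the substitution; state before step 5: [7, 0, -98, -84])
5 | MUL | [7, 0, 8232]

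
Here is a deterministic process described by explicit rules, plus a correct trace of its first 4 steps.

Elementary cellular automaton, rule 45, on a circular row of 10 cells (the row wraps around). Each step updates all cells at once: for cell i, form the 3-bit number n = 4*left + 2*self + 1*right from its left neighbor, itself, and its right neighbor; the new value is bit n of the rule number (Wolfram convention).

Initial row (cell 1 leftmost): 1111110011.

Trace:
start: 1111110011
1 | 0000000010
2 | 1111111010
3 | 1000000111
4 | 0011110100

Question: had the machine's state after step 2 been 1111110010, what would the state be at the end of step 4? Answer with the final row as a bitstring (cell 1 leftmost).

state after step 2 := 1111110010
3 | 1000000011
4 | 0011111010

0011111010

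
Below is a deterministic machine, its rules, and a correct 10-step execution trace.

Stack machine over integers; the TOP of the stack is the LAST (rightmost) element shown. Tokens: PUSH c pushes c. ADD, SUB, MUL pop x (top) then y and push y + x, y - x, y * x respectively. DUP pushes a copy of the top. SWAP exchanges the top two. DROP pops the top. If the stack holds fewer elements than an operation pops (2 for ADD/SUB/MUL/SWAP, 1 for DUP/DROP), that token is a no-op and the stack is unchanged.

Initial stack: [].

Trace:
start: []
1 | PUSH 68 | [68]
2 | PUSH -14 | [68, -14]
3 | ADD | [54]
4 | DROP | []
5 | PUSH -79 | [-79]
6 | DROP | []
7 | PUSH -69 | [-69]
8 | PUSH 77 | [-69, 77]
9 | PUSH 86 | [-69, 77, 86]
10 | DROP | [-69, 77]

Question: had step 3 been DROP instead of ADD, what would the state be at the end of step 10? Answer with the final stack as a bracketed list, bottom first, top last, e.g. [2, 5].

[-69, 77]

(re-executing from step 3 with the substitution; state before step 3: [68, -14])
3 | DROP | [68]
4 | DROP | []
5 | PUSH -79 | [-79]
6 | DROP | []
7 | PUSH -69 | [-69]
8 | PUSH 77 | [-69, 77]
9 | PUSH 86 | [-69, 77, 86]
10 | DROP | [-69, 77]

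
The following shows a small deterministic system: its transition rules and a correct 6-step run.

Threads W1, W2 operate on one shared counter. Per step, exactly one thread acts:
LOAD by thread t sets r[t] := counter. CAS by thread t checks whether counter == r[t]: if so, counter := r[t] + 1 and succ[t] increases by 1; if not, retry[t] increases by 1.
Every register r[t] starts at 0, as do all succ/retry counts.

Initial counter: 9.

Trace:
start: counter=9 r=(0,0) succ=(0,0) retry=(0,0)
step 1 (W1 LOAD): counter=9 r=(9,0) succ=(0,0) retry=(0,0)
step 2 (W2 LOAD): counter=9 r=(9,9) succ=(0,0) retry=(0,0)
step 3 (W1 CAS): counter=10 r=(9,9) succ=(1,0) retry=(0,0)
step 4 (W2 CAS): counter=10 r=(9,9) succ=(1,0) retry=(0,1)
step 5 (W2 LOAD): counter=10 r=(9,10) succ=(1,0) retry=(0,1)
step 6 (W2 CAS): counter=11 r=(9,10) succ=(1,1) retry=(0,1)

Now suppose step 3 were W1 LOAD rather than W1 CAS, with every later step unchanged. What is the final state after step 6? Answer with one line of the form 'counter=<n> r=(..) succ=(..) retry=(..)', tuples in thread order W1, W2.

(re-executing from step 3 with the substitution; state before step 3: counter=9 r=(9,9) succ=(0,0) retry=(0,0))
step 3 (W1 LOAD): counter=9 r=(9,9) succ=(0,0) retry=(0,0)
step 4 (W2 CAS): counter=10 r=(9,9) succ=(0,1) retry=(0,0)
step 5 (W2 LOAD): counter=10 r=(9,10) succ=(0,1) retry=(0,0)
step 6 (W2 CAS): counter=11 r=(9,10) succ=(0,2) retry=(0,0)

counter=11 r=(9,10) succ=(0,2) retry=(0,0)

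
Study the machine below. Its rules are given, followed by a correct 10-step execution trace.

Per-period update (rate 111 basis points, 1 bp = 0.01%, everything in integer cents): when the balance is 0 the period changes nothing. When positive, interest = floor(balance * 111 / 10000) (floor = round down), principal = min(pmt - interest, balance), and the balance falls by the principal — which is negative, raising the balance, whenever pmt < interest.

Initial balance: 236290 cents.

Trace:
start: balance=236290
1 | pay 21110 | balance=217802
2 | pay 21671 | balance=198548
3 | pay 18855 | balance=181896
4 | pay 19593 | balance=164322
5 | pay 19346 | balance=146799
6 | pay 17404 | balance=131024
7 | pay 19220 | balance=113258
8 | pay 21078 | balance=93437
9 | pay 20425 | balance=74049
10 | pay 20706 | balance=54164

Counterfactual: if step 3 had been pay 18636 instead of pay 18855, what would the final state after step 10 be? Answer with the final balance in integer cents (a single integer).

54399

(re-executing from step 3 with the substitution; state before step 3: balance=198548)
3 | pay 18636 | balance=182115
4 | pay 19593 | balance=164543
5 | pay 19346 | balance=147023
6 | pay 17404 | balance=131250
7 | pay 19220 | balance=113486
8 | pay 21078 | balance=93667
9 | pay 20425 | balance=74281
10 | pay 20706 | balance=54399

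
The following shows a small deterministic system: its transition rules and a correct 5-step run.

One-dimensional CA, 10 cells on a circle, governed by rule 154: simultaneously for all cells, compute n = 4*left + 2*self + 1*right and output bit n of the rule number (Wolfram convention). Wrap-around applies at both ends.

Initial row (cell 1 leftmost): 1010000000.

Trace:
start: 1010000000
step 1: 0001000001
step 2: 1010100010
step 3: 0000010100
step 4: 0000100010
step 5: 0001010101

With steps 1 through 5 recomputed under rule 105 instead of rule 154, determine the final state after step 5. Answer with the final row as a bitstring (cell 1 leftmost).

(re-executing steps 1..5 under rule 105; state before step 1: 1010000000)
step 1: 0100111110
step 2: 0000100010
step 3: 1110001000
step 4: 1010100010
step 5: 0101001001

0101001001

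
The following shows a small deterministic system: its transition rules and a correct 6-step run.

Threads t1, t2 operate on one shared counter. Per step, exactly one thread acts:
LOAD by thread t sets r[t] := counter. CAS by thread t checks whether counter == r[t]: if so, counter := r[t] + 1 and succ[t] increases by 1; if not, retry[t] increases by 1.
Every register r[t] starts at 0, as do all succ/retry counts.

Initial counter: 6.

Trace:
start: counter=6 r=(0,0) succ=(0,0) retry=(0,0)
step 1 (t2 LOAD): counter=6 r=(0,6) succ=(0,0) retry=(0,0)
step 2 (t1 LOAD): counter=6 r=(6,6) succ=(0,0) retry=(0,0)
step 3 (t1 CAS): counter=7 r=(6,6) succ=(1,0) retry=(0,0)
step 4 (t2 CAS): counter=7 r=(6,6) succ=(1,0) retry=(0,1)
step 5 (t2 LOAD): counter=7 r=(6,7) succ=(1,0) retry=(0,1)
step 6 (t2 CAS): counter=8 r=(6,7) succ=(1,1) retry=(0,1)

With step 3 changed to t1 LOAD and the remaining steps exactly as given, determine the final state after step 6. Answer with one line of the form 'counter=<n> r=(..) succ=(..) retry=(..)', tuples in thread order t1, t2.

counter=8 r=(6,7) succ=(0,2) retry=(0,0)

(re-executing from step 3 with the substitution; state before step 3: counter=6 r=(6,6) succ=(0,0) retry=(0,0))
step 3 (t1 LOAD): counter=6 r=(6,6) succ=(0,0) retry=(0,0)
step 4 (t2 CAS): counter=7 r=(6,6) succ=(0,1) retry=(0,0)
step 5 (t2 LOAD): counter=7 r=(6,7) succ=(0,1) retry=(0,0)
step 6 (t2 CAS): counter=8 r=(6,7) succ=(0,2) retry=(0,0)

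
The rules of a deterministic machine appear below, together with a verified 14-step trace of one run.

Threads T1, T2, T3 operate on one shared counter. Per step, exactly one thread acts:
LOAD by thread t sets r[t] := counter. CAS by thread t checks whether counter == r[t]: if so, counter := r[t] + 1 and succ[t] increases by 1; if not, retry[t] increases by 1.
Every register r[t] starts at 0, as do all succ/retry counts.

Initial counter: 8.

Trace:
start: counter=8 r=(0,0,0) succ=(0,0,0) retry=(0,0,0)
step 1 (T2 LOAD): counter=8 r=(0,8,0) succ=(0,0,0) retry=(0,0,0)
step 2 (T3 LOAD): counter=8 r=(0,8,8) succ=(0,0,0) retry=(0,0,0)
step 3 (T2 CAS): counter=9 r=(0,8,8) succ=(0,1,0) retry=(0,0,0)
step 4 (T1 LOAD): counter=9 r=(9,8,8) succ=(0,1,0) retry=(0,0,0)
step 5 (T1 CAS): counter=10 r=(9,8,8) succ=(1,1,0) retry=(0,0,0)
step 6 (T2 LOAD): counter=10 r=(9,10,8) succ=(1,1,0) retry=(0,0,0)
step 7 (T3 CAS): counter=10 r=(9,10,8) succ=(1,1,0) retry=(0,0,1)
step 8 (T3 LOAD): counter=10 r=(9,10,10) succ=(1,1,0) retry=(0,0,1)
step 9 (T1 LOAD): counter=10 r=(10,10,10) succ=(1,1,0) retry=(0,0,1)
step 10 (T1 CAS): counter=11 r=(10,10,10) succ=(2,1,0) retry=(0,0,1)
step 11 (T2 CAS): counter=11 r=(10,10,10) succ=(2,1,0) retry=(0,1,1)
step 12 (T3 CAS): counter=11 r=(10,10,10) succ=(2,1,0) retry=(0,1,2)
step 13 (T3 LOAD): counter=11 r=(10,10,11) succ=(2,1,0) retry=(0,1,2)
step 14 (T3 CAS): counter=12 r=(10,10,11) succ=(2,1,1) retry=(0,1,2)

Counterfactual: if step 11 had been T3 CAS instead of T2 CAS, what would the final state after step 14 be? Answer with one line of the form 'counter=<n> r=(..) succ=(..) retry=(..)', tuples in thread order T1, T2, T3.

counter=12 r=(10,10,11) succ=(2,1,1) retry=(0,0,3)

(re-executing from step 11 with the substitution; state before step 11: counter=11 r=(10,10,10) succ=(2,1,0) retry=(0,0,1))
step 11 (T3 CAS): counter=11 r=(10,10,10) succ=(2,1,0) retry=(0,0,2)
step 12 (T3 CAS): counter=11 r=(10,10,10) succ=(2,1,0) retry=(0,0,3)
step 13 (T3 LOAD): counter=11 r=(10,10,11) succ=(2,1,0) retry=(0,0,3)
step 14 (T3 CAS): counter=12 r=(10,10,11) succ=(2,1,1) retry=(0,0,3)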